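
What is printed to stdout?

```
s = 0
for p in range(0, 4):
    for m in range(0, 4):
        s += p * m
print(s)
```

p=0,m=0: s = 0+0 = 0
p=0,m=1: s = 0+0 = 0
p=0,m=2: s = 0+0 = 0
p=0,m=3: s = 0+0 = 0
p=1,m=0: s = 0+0 = 0
p=1,m=1: s = 0+1 = 1
p=1,m=2: s = 1+2 = 3
p=1,m=3: s = 3+3 = 6
p=2,m=0: s = 6+0 = 6
p=2,m=1: s = 6+2 = 8
p=2,m=2: s = 8+4 = 12
p=2,m=3: s = 12+6 = 18
p=3,m=0: s = 18+0 = 18
p=3,m=1: s = 18+3 = 21
p=3,m=2: s = 21+6 = 27
p=3,m=3: s = 27+9 = 36

36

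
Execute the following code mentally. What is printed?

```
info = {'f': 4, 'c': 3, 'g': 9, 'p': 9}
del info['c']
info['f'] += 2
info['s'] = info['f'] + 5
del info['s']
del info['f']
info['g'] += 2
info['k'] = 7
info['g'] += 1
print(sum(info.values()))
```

del 'c' → {'f': 4, 'g': 9, 'p': 9}
info['f'] = 4+2 = 6 → {'f': 6, 'g': 9, 'p': 9}
info['s'] = info['f']+5 = 11 → {'f': 6, 'g': 9, 'p': 9, 's': 11}
del 's' → {'f': 6, 'g': 9, 'p': 9}
del 'f' → {'g': 9, 'p': 9}
info['g'] = 9+2 = 11 → {'g': 11, 'p': 9}
info['k'] = 7 → {'g': 11, 'p': 9, 'k': 7}
info['g'] = 11+1 = 12 → {'g': 12, 'p': 9, 'k': 7}
sum of values = 28

28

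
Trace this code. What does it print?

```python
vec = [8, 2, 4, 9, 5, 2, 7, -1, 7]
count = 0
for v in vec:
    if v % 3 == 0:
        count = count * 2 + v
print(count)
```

9

v=8: not %3==0
v=2: not %3==0
v=4: not %3==0
v=9: %3==0, count = 0*2+9 = 9
v=5: not %3==0
v=2: not %3==0
v=7: not %3==0
v=-1: not %3==0
v=7: not %3==0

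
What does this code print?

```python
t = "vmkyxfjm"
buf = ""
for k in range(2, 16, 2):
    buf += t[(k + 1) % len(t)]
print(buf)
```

yfmmyfm

k=2: add t[3]='y' → 'y'
k=4: add t[5]='f' → 'yf'
k=6: add t[7]='m' → 'yfm'
k=8: add t[1]='m' → 'yfmm'
k=10: add t[3]='y' → 'yfmmy'
k=12: add t[5]='f' → 'yfmmyf'
k=14: add t[7]='m' → 'yfmmyfm'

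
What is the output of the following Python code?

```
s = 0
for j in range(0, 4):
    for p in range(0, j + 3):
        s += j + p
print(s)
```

66

j=0,p=0: s = 0+0 = 0
j=0,p=1: s = 0+1 = 1
j=0,p=2: s = 1+2 = 3
j=1,p=0: s = 3+1 = 4
j=1,p=1: s = 4+2 = 6
j=1,p=2: s = 6+3 = 9
j=1,p=3: s = 9+4 = 13
j=2,p=0: s = 13+2 = 15
j=2,p=1: s = 15+3 = 18
j=2,p=2: s = 18+4 = 22
j=2,p=3: s = 22+5 = 27
j=2,p=4: s = 27+6 = 33
j=3,p=0: s = 33+3 = 36
j=3,p=1: s = 36+4 = 40
j=3,p=2: s = 40+5 = 45
j=3,p=3: s = 45+6 = 51
j=3,p=4: s = 51+7 = 58
j=3,p=5: s = 58+8 = 66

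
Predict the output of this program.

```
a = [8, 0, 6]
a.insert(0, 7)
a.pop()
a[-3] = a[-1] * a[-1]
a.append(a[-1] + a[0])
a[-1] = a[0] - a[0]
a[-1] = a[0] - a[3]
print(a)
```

insert 7 at 0 → [7, 8, 0, 6]
pop() removes 6 → [7, 8, 0]
a[-3] = a[-1]*a[-1] = 0*0 = 0 → [0, 8, 0]
append a[-1]+a[0] = 0+0 = 0 → [0, 8, 0, 0]
a[-1] = a[0]-a[0] = 0-0 = 0 → [0, 8, 0, 0]
a[-1] = a[0]-a[3] = 0-0 = 0 → [0, 8, 0, 0]

[0, 8, 0, 0]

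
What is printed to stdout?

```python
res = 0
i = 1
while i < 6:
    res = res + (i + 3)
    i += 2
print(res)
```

i=1: res = 0+4 = 4
i=3: res = 4+6 = 10
i=5: res = 10+8 = 18

18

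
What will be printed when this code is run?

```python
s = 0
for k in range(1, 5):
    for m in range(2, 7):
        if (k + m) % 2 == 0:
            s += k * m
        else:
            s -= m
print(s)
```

k=1,m=2: odd sum, s = 0-2 = -2
k=1,m=3: even sum, s = (-2)+3 = 1
k=1,m=4: odd sum, s = 1-4 = -3
k=1,m=5: even sum, s = (-3)+5 = 2
k=1,m=6: odd sum, s = 2-6 = -4
k=2,m=2: even sum, s = (-4)+4 = 0
k=2,m=3: odd sum, s = 0-3 = -3
k=2,m=4: even sum, s = (-3)+8 = 5
k=2,m=5: odd sum, s = 5-5 = 0
k=2,m=6: even sum, s = 0+12 = 12
k=3,m=2: odd sum, s = 12-2 = 10
k=3,m=3: even sum, s = 10+9 = 19
k=3,m=4: odd sum, s = 19-4 = 15
k=3,m=5: even sum, s = 15+15 = 30
k=3,m=6: odd sum, s = 30-6 = 24
k=4,m=2: even sum, s = 24+8 = 32
k=4,m=3: odd sum, s = 32-3 = 29
k=4,m=4: even sum, s = 29+16 = 45
k=4,m=5: odd sum, s = 45-5 = 40
k=4,m=6: even sum, s = 40+24 = 64

64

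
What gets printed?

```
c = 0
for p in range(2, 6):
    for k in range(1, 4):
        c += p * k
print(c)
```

84

p=2,k=1: c = 0+2 = 2
p=2,k=2: c = 2+4 = 6
p=2,k=3: c = 6+6 = 12
p=3,k=1: c = 12+3 = 15
p=3,k=2: c = 15+6 = 21
p=3,k=3: c = 21+9 = 30
p=4,k=1: c = 30+4 = 34
p=4,k=2: c = 34+8 = 42
p=4,k=3: c = 42+12 = 54
p=5,k=1: c = 54+5 = 59
p=5,k=2: c = 59+10 = 69
p=5,k=3: c = 69+15 = 84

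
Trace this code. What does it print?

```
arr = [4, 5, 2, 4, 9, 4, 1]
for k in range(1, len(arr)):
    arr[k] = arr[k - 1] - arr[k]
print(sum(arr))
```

-64

k=1: arr[1] = 4-5 = -1 → [4, -1, 2, 4, 9, 4, 1]
k=2: arr[2] = (-1)-2 = -3 → [4, -1, -3, 4, 9, 4, 1]
k=3: arr[3] = (-3)-4 = -7 → [4, -1, -3, -7, 9, 4, 1]
k=4: arr[4] = (-7)-9 = -16 → [4, -1, -3, -7, -16, 4, 1]
k=5: arr[5] = (-16)-4 = -20 → [4, -1, -3, -7, -16, -20, 1]
k=6: arr[6] = (-20)-1 = -21 → [4, -1, -3, -7, -16, -20, -21]
sum = -64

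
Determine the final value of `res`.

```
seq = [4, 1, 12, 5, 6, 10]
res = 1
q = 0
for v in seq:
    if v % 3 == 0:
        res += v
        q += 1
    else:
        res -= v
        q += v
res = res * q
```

v=4: not %3==0, res = 1-4 = -3; q=4
v=1: not %3==0, res = (-3)-1 = -4; q=5
v=12: %3==0, res = (-4)+12 = 8; q=6
v=5: not %3==0, res = 8-5 = 3; q=11
v=6: %3==0, res = 3+6 = 9; q=12
v=10: not %3==0, res = 9-10 = -1; q=22
res*q = (-1)*22 = -22

-22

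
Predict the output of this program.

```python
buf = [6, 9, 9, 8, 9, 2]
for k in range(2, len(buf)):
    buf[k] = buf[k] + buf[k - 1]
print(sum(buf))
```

k=2: buf[2] = 9+9 = 18 → [6, 9, 18, 8, 9, 2]
k=3: buf[3] = 8+18 = 26 → [6, 9, 18, 26, 9, 2]
k=4: buf[4] = 9+26 = 35 → [6, 9, 18, 26, 35, 2]
k=5: buf[5] = 2+35 = 37 → [6, 9, 18, 26, 35, 37]
sum = 131

131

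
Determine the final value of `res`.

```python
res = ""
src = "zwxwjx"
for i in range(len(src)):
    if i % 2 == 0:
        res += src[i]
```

'zxj'

i=0: add 'z' → 'z'
i=1: skip
i=2: add 'x' → 'zx'
i=3: skip
i=4: add 'j' → 'zxj'
i=5: skip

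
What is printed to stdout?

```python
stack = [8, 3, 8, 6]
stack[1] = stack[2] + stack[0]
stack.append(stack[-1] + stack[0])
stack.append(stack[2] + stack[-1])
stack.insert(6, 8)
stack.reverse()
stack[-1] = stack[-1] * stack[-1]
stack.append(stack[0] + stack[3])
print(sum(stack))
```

stack[1] = stack[2]+stack[0] = 8+8 = 16 → [8, 16, 8, 6]
append stack[-1]+stack[0] = 6+8 = 14 → [8, 16, 8, 6, 14]
append stack[2]+stack[-1] = 8+14 = 22 → [8, 16, 8, 6, 14, 22]
insert 8 at 6 → [8, 16, 8, 6, 14, 22, 8]
reverse → [8, 22, 14, 6, 8, 16, 8]
stack[-1] = stack[-1]*stack[-1] = 8*8 = 64 → [8, 22, 14, 6, 8, 16, 64]
append stack[0]+stack[3] = 8+6 = 14 → [8, 22, 14, 6, 8, 16, 64, 14]
sum = 152

152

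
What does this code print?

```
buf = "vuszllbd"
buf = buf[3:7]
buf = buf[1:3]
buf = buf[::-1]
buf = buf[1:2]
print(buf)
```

l

slice [3:7] → 'zllb'
slice [1:3] → 'll'
reverse → 'll'
slice [1:2] → 'l'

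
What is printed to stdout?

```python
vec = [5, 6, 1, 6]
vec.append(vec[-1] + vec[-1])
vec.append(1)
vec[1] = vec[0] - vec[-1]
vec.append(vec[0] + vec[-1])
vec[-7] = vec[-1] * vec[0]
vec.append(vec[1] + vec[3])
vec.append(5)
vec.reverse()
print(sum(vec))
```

append vec[-1]+vec[-1] = 6+6 = 12 → [5, 6, 1, 6, 12]
append 1 → [5, 6, 1, 6, 12, 1]
vec[1] = vec[0]-vec[-1] = 5-1 = 4 → [5, 4, 1, 6, 12, 1]
append vec[0]+vec[-1] = 5+1 = 6 → [5, 4, 1, 6, 12, 1, 6]
vec[-7] = vec[-1]*vec[0] = 6*5 = 30 → [30, 4, 1, 6, 12, 1, 6]
append vec[1]+vec[3] = 4+6 = 10 → [30, 4, 1, 6, 12, 1, 6, 10]
append 5 → [30, 4, 1, 6, 12, 1, 6, 10, 5]
reverse → [5, 10, 6, 1, 12, 6, 1, 4, 30]
sum = 75

75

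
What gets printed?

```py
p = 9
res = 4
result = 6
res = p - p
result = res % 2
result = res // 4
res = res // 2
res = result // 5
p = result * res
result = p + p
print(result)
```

res = 9-9 = 0
result = 0%2 = 0
result = 0//4 = 0
res = 0//2 = 0
res = 0//5 = 0
p = 0*0 = 0
result = 0+0 = 0

0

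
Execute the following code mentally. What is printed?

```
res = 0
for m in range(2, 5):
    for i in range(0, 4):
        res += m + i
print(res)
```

m=2,i=0: res = 0+2 = 2
m=2,i=1: res = 2+3 = 5
m=2,i=2: res = 5+4 = 9
m=2,i=3: res = 9+5 = 14
m=3,i=0: res = 14+3 = 17
m=3,i=1: res = 17+4 = 21
m=3,i=2: res = 21+5 = 26
m=3,i=3: res = 26+6 = 32
m=4,i=0: res = 32+4 = 36
m=4,i=1: res = 36+5 = 41
m=4,i=2: res = 41+6 = 47
m=4,i=3: res = 47+7 = 54

54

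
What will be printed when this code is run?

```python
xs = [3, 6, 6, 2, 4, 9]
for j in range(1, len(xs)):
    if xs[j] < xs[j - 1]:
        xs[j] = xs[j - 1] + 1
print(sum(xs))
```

j=1: 6>=3, unchanged → [3, 6, 6, 2, 4, 9]
j=2: 6>=6, unchanged → [3, 6, 6, 2, 4, 9]
j=3: 2<6, xs[3] = 6+1 = 7 → [3, 6, 6, 7, 4, 9]
j=4: 4<7, xs[4] = 7+1 = 8 → [3, 6, 6, 7, 8, 9]
j=5: 9>=8, unchanged → [3, 6, 6, 7, 8, 9]
sum = 39

39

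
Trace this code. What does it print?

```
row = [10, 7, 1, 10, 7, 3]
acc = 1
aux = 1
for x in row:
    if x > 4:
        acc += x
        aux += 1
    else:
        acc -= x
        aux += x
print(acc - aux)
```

x=10: >4, acc = 1+10 = 11; aux=2
x=7: >4, acc = 11+7 = 18; aux=3
x=1: not >4, acc = 18-1 = 17; aux=4
x=10: >4, acc = 17+10 = 27; aux=5
x=7: >4, acc = 27+7 = 34; aux=6
x=3: not >4, acc = 34-3 = 31; aux=9
acc-aux = 31-9 = 22

22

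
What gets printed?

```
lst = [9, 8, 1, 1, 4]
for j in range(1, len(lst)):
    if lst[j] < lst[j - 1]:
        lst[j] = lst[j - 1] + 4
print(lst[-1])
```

j=1: 8<9, lst[1] = 9+4 = 13 → [9, 13, 1, 1, 4]
j=2: 1<13, lst[2] = 13+4 = 17 → [9, 13, 17, 1, 4]
j=3: 1<17, lst[3] = 17+4 = 21 → [9, 13, 17, 21, 4]
j=4: 4<21, lst[4] = 21+4 = 25 → [9, 13, 17, 21, 25]

25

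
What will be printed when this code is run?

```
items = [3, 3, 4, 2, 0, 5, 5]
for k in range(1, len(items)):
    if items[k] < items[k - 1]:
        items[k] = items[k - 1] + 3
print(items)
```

[3, 3, 4, 7, 10, 13, 16]

k=1: 3>=3, unchanged → [3, 3, 4, 2, 0, 5, 5]
k=2: 4>=3, unchanged → [3, 3, 4, 2, 0, 5, 5]
k=3: 2<4, items[3] = 4+3 = 7 → [3, 3, 4, 7, 0, 5, 5]
k=4: 0<7, items[4] = 7+3 = 10 → [3, 3, 4, 7, 10, 5, 5]
k=5: 5<10, items[5] = 10+3 = 13 → [3, 3, 4, 7, 10, 13, 5]
k=6: 5<13, items[6] = 13+3 = 16 → [3, 3, 4, 7, 10, 13, 16]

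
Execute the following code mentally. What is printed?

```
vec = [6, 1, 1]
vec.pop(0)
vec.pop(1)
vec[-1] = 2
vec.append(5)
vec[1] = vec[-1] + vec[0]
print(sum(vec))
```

9

pop(0) removes 6 → [1, 1]
pop(1) removes 1 → [1]
vec[-1] = 2 → [2]
append 5 → [2, 5]
vec[1] = vec[-1]+vec[0] = 5+2 = 7 → [2, 7]
sum = 9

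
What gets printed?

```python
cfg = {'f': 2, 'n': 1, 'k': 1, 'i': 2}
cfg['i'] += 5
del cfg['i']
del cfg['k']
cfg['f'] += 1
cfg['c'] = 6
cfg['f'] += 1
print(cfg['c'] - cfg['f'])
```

cfg['i'] = 2+5 = 7 → {'f': 2, 'n': 1, 'k': 1, 'i': 7}
del 'i' → {'f': 2, 'n': 1, 'k': 1}
del 'k' → {'f': 2, 'n': 1}
cfg['f'] = 2+1 = 3 → {'f': 3, 'n': 1}
cfg['c'] = 6 → {'f': 3, 'n': 1, 'c': 6}
cfg['f'] = 3+1 = 4 → {'f': 4, 'n': 1, 'c': 6}
cfg['c']-cfg['f'] = 6-4 = 2

2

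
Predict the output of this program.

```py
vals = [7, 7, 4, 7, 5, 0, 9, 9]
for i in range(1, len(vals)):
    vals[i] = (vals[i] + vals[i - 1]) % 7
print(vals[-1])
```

i=1: vals[1] = (7+7)%7 = 0 → [7, 0, 4, 7, 5, 0, 9, 9]
i=2: vals[2] = (4+0)%7 = 4 → [7, 0, 4, 7, 5, 0, 9, 9]
i=3: vals[3] = (7+4)%7 = 4 → [7, 0, 4, 4, 5, 0, 9, 9]
i=4: vals[4] = (5+4)%7 = 2 → [7, 0, 4, 4, 2, 0, 9, 9]
i=5: vals[5] = (0+2)%7 = 2 → [7, 0, 4, 4, 2, 2, 9, 9]
i=6: vals[6] = (9+2)%7 = 4 → [7, 0, 4, 4, 2, 2, 4, 9]
i=7: vals[7] = (9+4)%7 = 6 → [7, 0, 4, 4, 2, 2, 4, 6]

6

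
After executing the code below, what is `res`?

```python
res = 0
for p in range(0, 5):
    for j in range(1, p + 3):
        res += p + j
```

105

p=0,j=1: res = 0+1 = 1
p=0,j=2: res = 1+2 = 3
p=1,j=1: res = 3+2 = 5
p=1,j=2: res = 5+3 = 8
p=1,j=3: res = 8+4 = 12
p=2,j=1: res = 12+3 = 15
p=2,j=2: res = 15+4 = 19
p=2,j=3: res = 19+5 = 24
p=2,j=4: res = 24+6 = 30
p=3,j=1: res = 30+4 = 34
p=3,j=2: res = 34+5 = 39
p=3,j=3: res = 39+6 = 45
p=3,j=4: res = 45+7 = 52
p=3,j=5: res = 52+8 = 60
p=4,j=1: res = 60+5 = 65
p=4,j=2: res = 65+6 = 71
p=4,j=3: res = 71+7 = 78
p=4,j=4: res = 78+8 = 86
p=4,j=5: res = 86+9 = 95
p=4,j=6: res = 95+10 = 105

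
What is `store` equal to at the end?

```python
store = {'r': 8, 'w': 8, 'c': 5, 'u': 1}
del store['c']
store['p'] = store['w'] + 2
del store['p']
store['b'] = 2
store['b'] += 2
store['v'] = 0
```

{'r': 8, 'w': 8, 'u': 1, 'b': 4, 'v': 0}

del 'c' → {'r': 8, 'w': 8, 'u': 1}
store['p'] = store['w']+2 = 10 → {'r': 8, 'w': 8, 'u': 1, 'p': 10}
del 'p' → {'r': 8, 'w': 8, 'u': 1}
store['b'] = 2 → {'r': 8, 'w': 8, 'u': 1, 'b': 2}
store['b'] = 2+2 = 4 → {'r': 8, 'w': 8, 'u': 1, 'b': 4}
store['v'] = 0 → {'r': 8, 'w': 8, 'u': 1, 'b': 4, 'v': 0}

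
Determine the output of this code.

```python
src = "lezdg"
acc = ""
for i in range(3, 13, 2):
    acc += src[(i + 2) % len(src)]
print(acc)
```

i=3: add src[0]='l' → 'l'
i=5: add src[2]='z' → 'lz'
i=7: add src[4]='g' → 'lzg'
i=9: add src[1]='e' → 'lzge'
i=11: add src[3]='d' → 'lzged'

lzged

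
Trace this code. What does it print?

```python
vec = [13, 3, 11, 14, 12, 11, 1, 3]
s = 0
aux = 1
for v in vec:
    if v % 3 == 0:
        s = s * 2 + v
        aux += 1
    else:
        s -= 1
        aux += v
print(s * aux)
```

1026

v=13: not %3==0, s = 0-1 = -1; aux=14
v=3: %3==0, s = (-1)*2+3 = 1; aux=15
v=11: not %3==0, s = 1-1 = 0; aux=26
v=14: not %3==0, s = 0-1 = -1; aux=40
v=12: %3==0, s = (-1)*2+12 = 10; aux=41
v=11: not %3==0, s = 10-1 = 9; aux=52
v=1: not %3==0, s = 9-1 = 8; aux=53
v=3: %3==0, s = 8*2+3 = 19; aux=54
s*aux = 19*54 = 1026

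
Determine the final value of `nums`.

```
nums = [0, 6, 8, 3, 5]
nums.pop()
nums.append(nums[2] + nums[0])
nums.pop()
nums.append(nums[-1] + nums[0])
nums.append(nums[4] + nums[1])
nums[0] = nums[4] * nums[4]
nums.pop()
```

[9, 6, 8, 3, 3]

pop() removes 5 → [0, 6, 8, 3]
append nums[2]+nums[0] = 8+0 = 8 → [0, 6, 8, 3, 8]
pop() removes 8 → [0, 6, 8, 3]
append nums[-1]+nums[0] = 3+0 = 3 → [0, 6, 8, 3, 3]
append nums[4]+nums[1] = 3+6 = 9 → [0, 6, 8, 3, 3, 9]
nums[0] = nums[4]*nums[4] = 3*3 = 9 → [9, 6, 8, 3, 3, 9]
pop() removes 9 → [9, 6, 8, 3, 3]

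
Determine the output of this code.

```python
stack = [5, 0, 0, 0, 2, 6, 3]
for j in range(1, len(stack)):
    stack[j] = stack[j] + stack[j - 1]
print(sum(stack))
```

56

j=1: stack[1] = 0+5 = 5 → [5, 5, 0, 0, 2, 6, 3]
j=2: stack[2] = 0+5 = 5 → [5, 5, 5, 0, 2, 6, 3]
j=3: stack[3] = 0+5 = 5 → [5, 5, 5, 5, 2, 6, 3]
j=4: stack[4] = 2+5 = 7 → [5, 5, 5, 5, 7, 6, 3]
j=5: stack[5] = 6+7 = 13 → [5, 5, 5, 5, 7, 13, 3]
j=6: stack[6] = 3+13 = 16 → [5, 5, 5, 5, 7, 13, 16]
sum = 56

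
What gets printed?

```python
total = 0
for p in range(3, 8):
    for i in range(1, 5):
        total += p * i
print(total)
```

250

p=3,i=1: total = 0+3 = 3
p=3,i=2: total = 3+6 = 9
p=3,i=3: total = 9+9 = 18
p=3,i=4: total = 18+12 = 30
p=4,i=1: total = 30+4 = 34
p=4,i=2: total = 34+8 = 42
p=4,i=3: total = 42+12 = 54
p=4,i=4: total = 54+16 = 70
p=5,i=1: total = 70+5 = 75
p=5,i=2: total = 75+10 = 85
p=5,i=3: total = 85+15 = 100
p=5,i=4: total = 100+20 = 120
p=6,i=1: total = 120+6 = 126
p=6,i=2: total = 126+12 = 138
p=6,i=3: total = 138+18 = 156
p=6,i=4: total = 156+24 = 180
p=7,i=1: total = 180+7 = 187
p=7,i=2: total = 187+14 = 201
p=7,i=3: total = 201+21 = 222
p=7,i=4: total = 222+28 = 250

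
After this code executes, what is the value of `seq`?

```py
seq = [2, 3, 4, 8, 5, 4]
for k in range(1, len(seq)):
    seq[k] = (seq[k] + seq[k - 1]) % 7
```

k=1: seq[1] = (3+2)%7 = 5 → [2, 5, 4, 8, 5, 4]
k=2: seq[2] = (4+5)%7 = 2 → [2, 5, 2, 8, 5, 4]
k=3: seq[3] = (8+2)%7 = 3 → [2, 5, 2, 3, 5, 4]
k=4: seq[4] = (5+3)%7 = 1 → [2, 5, 2, 3, 1, 4]
k=5: seq[5] = (4+1)%7 = 5 → [2, 5, 2, 3, 1, 5]

[2, 5, 2, 3, 1, 5]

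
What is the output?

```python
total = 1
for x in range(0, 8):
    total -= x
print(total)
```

x=0: total = 1-0 = 1
x=1: total = 1-1 = 0
x=2: total = 0-2 = -2
x=3: total = (-2)-3 = -5
x=4: total = (-5)-4 = -9
x=5: total = (-9)-5 = -14
x=6: total = (-14)-6 = -20
x=7: total = (-20)-7 = -27

-27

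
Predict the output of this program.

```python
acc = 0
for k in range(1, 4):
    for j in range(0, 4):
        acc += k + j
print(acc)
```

42

k=1,j=0: acc = 0+1 = 1
k=1,j=1: acc = 1+2 = 3
k=1,j=2: acc = 3+3 = 6
k=1,j=3: acc = 6+4 = 10
k=2,j=0: acc = 10+2 = 12
k=2,j=1: acc = 12+3 = 15
k=2,j=2: acc = 15+4 = 19
k=2,j=3: acc = 19+5 = 24
k=3,j=0: acc = 24+3 = 27
k=3,j=1: acc = 27+4 = 31
k=3,j=2: acc = 31+5 = 36
k=3,j=3: acc = 36+6 = 42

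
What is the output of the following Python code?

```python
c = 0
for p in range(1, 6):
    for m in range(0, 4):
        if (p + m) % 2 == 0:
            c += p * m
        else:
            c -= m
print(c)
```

p=1,m=0: odd sum, c = 0-0 = 0
p=1,m=1: even sum, c = 0+1 = 1
p=1,m=2: odd sum, c = 1-2 = -1
p=1,m=3: even sum, c = (-1)+3 = 2
p=2,m=0: even sum, c = 2+0 = 2
p=2,m=1: odd sum, c = 2-1 = 1
p=2,m=2: even sum, c = 1+4 = 5
p=2,m=3: odd sum, c = 5-3 = 2
p=3,m=0: odd sum, c = 2-0 = 2
p=3,m=1: even sum, c = 2+3 = 5
p=3,m=2: odd sum, c = 5-2 = 3
p=3,m=3: even sum, c = 3+9 = 12
p=4,m=0: even sum, c = 12+0 = 12
p=4,m=1: odd sum, c = 12-1 = 11
p=4,m=2: even sum, c = 11+8 = 19
p=4,m=3: odd sum, c = 19-3 = 16
p=5,m=0: odd sum, c = 16-0 = 16
p=5,m=1: even sum, c = 16+5 = 21
p=5,m=2: odd sum, c = 21-2 = 19
p=5,m=3: even sum, c = 19+15 = 34

34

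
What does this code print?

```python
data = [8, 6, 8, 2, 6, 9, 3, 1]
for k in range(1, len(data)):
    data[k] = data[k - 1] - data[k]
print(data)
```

[8, 2, -6, -8, -14, -23, -26, -27]

k=1: data[1] = 8-6 = 2 → [8, 2, 8, 2, 6, 9, 3, 1]
k=2: data[2] = 2-8 = -6 → [8, 2, -6, 2, 6, 9, 3, 1]
k=3: data[3] = (-6)-2 = -8 → [8, 2, -6, -8, 6, 9, 3, 1]
k=4: data[4] = (-8)-6 = -14 → [8, 2, -6, -8, -14, 9, 3, 1]
k=5: data[5] = (-14)-9 = -23 → [8, 2, -6, -8, -14, -23, 3, 1]
k=6: data[6] = (-23)-3 = -26 → [8, 2, -6, -8, -14, -23, -26, 1]
k=7: data[7] = (-26)-1 = -27 → [8, 2, -6, -8, -14, -23, -26, -27]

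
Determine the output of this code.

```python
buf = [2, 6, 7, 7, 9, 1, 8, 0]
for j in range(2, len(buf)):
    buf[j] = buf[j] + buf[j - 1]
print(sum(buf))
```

176

j=2: buf[2] = 7+6 = 13 → [2, 6, 13, 7, 9, 1, 8, 0]
j=3: buf[3] = 7+13 = 20 → [2, 6, 13, 20, 9, 1, 8, 0]
j=4: buf[4] = 9+20 = 29 → [2, 6, 13, 20, 29, 1, 8, 0]
j=5: buf[5] = 1+29 = 30 → [2, 6, 13, 20, 29, 30, 8, 0]
j=6: buf[6] = 8+30 = 38 → [2, 6, 13, 20, 29, 30, 38, 0]
j=7: buf[7] = 0+38 = 38 → [2, 6, 13, 20, 29, 30, 38, 38]
sum = 176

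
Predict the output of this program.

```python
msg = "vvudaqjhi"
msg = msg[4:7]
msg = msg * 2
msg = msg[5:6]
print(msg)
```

slice [4:7] → 'aqj'
repeat ×2 → 'aqjaqj'
slice [5:6] → 'j'

j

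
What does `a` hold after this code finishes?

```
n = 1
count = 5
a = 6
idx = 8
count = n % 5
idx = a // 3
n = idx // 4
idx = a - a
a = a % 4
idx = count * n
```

2

count = 1%5 = 1
idx = 6//3 = 2
n = 2//4 = 0
idx = 6-6 = 0
a = 6%4 = 2
idx = 1*0 = 0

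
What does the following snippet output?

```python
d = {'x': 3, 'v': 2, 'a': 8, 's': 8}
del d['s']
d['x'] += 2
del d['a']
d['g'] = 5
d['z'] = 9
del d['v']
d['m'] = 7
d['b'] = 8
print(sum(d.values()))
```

del 's' → {'x': 3, 'v': 2, 'a': 8}
d['x'] = 3+2 = 5 → {'x': 5, 'v': 2, 'a': 8}
del 'a' → {'x': 5, 'v': 2}
d['g'] = 5 → {'x': 5, 'v': 2, 'g': 5}
d['z'] = 9 → {'x': 5, 'v': 2, 'g': 5, 'z': 9}
del 'v' → {'x': 5, 'g': 5, 'z': 9}
d['m'] = 7 → {'x': 5, 'g': 5, 'z': 9, 'm': 7}
d['b'] = 8 → {'x': 5, 'g': 5, 'z': 9, 'm': 7, 'b': 8}
sum of values = 34

34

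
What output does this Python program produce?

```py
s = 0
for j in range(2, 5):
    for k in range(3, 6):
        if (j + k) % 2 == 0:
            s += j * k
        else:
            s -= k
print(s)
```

j=2,k=3: odd sum, s = 0-3 = -3
j=2,k=4: even sum, s = (-3)+8 = 5
j=2,k=5: odd sum, s = 5-5 = 0
j=3,k=3: even sum, s = 0+9 = 9
j=3,k=4: odd sum, s = 9-4 = 5
j=3,k=5: even sum, s = 5+15 = 20
j=4,k=3: odd sum, s = 20-3 = 17
j=4,k=4: even sum, s = 17+16 = 33
j=4,k=5: odd sum, s = 33-5 = 28

28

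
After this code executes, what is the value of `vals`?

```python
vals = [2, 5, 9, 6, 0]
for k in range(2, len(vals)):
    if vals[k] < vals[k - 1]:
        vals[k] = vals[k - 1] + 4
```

k=2: 9>=5, unchanged → [2, 5, 9, 6, 0]
k=3: 6<9, vals[3] = 9+4 = 13 → [2, 5, 9, 13, 0]
k=4: 0<13, vals[4] = 13+4 = 17 → [2, 5, 9, 13, 17]

[2, 5, 9, 13, 17]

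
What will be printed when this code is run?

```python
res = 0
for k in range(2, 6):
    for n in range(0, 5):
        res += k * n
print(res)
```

k=2,n=0: res = 0+0 = 0
k=2,n=1: res = 0+2 = 2
k=2,n=2: res = 2+4 = 6
k=2,n=3: res = 6+6 = 12
k=2,n=4: res = 12+8 = 20
k=3,n=0: res = 20+0 = 20
k=3,n=1: res = 20+3 = 23
k=3,n=2: res = 23+6 = 29
k=3,n=3: res = 29+9 = 38
k=3,n=4: res = 38+12 = 50
k=4,n=0: res = 50+0 = 50
k=4,n=1: res = 50+4 = 54
k=4,n=2: res = 54+8 = 62
k=4,n=3: res = 62+12 = 74
k=4,n=4: res = 74+16 = 90
k=5,n=0: res = 90+0 = 90
k=5,n=1: res = 90+5 = 95
k=5,n=2: res = 95+10 = 105
k=5,n=3: res = 105+15 = 120
k=5,n=4: res = 120+20 = 140

140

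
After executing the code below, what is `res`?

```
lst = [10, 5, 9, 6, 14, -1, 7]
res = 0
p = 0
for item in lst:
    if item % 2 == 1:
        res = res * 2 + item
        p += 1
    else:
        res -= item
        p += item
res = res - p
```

-193

item=10: not odd, res = 0-10 = -10; p=10
item=5: odd, res = (-10)*2+5 = -15; p=11
item=9: odd, res = (-15)*2+9 = -21; p=12
item=6: not odd, res = (-21)-6 = -27; p=18
item=14: not odd, res = (-27)-14 = -41; p=32
item=-1: odd, res = (-41)*2+(-1) = -83; p=33
item=7: odd, res = (-83)*2+7 = -159; p=34
res-p = (-159)-34 = -193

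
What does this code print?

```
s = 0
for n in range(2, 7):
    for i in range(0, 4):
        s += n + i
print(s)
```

n=2,i=0: s = 0+2 = 2
n=2,i=1: s = 2+3 = 5
n=2,i=2: s = 5+4 = 9
n=2,i=3: s = 9+5 = 14
n=3,i=0: s = 14+3 = 17
n=3,i=1: s = 17+4 = 21
n=3,i=2: s = 21+5 = 26
n=3,i=3: s = 26+6 = 32
n=4,i=0: s = 32+4 = 36
n=4,i=1: s = 36+5 = 41
n=4,i=2: s = 41+6 = 47
n=4,i=3: s = 47+7 = 54
n=5,i=0: s = 54+5 = 59
n=5,i=1: s = 59+6 = 65
n=5,i=2: s = 65+7 = 72
n=5,i=3: s = 72+8 = 80
n=6,i=0: s = 80+6 = 86
n=6,i=1: s = 86+7 = 93
n=6,i=2: s = 93+8 = 101
n=6,i=3: s = 101+9 = 110

110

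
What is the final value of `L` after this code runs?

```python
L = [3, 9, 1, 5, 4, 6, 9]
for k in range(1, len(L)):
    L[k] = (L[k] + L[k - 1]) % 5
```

k=1: L[1] = (9+3)%5 = 2 → [3, 2, 1, 5, 4, 6, 9]
k=2: L[2] = (1+2)%5 = 3 → [3, 2, 3, 5, 4, 6, 9]
k=3: L[3] = (5+3)%5 = 3 → [3, 2, 3, 3, 4, 6, 9]
k=4: L[4] = (4+3)%5 = 2 → [3, 2, 3, 3, 2, 6, 9]
k=5: L[5] = (6+2)%5 = 3 → [3, 2, 3, 3, 2, 3, 9]
k=6: L[6] = (9+3)%5 = 2 → [3, 2, 3, 3, 2, 3, 2]

[3, 2, 3, 3, 2, 3, 2]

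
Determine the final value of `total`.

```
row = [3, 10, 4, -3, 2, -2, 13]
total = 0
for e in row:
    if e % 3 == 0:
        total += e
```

0

e=3: %3==0, total = 0+3 = 3
e=10: not %3==0
e=4: not %3==0
e=-3: %3==0, total = 3+(-3) = 0
e=2: not %3==0
e=-2: not %3==0
e=13: not %3==0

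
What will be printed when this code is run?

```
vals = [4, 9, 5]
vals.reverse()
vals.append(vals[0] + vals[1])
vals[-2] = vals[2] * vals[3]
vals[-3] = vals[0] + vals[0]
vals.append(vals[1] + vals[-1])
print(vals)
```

reverse → [5, 9, 4]
append vals[0]+vals[1] = 5+9 = 14 → [5, 9, 4, 14]
vals[-2] = vals[2]*vals[3] = 4*14 = 56 → [5, 9, 56, 14]
vals[-3] = vals[0]+vals[0] = 5+5 = 10 → [5, 10, 56, 14]
append vals[1]+vals[-1] = 10+14 = 24 → [5, 10, 56, 14, 24]

[5, 10, 56, 14, 24]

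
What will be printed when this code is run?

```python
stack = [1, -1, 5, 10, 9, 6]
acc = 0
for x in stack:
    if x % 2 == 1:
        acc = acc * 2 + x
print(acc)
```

23

x=1: odd, acc = 0*2+1 = 1
x=-1: odd, acc = 1*2+(-1) = 1
x=5: odd, acc = 1*2+5 = 7
x=10: not odd
x=9: odd, acc = 7*2+9 = 23
x=6: not odd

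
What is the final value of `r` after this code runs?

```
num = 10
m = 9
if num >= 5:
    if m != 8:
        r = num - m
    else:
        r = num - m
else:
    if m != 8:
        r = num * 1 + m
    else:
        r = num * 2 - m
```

1

num=10, m=9
num >= 5 is True; m != 8 is True
→ r = num - m = 1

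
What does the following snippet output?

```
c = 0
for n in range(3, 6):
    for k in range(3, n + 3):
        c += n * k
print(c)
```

n=3,k=3: c = 0+9 = 9
n=3,k=4: c = 9+12 = 21
n=3,k=5: c = 21+15 = 36
n=4,k=3: c = 36+12 = 48
n=4,k=4: c = 48+16 = 64
n=4,k=5: c = 64+20 = 84
n=4,k=6: c = 84+24 = 108
n=5,k=3: c = 108+15 = 123
n=5,k=4: c = 123+20 = 143
n=5,k=5: c = 143+25 = 168
n=5,k=6: c = 168+30 = 198
n=5,k=7: c = 198+35 = 233

233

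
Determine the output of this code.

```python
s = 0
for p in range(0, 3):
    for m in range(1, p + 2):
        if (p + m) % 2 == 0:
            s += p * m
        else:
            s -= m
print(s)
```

p=0,m=1: odd sum, s = 0-1 = -1
p=1,m=1: even sum, s = (-1)+1 = 0
p=1,m=2: odd sum, s = 0-2 = -2
p=2,m=1: odd sum, s = (-2)-1 = -3
p=2,m=2: even sum, s = (-3)+4 = 1
p=2,m=3: odd sum, s = 1-3 = -2

-2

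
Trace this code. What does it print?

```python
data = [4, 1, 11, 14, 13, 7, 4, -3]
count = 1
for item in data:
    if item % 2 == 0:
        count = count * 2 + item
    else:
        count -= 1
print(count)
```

item=4: even, count = 1*2+4 = 6
item=1: not even, count = 6-1 = 5
item=11: not even, count = 5-1 = 4
item=14: even, count = 4*2+14 = 22
item=13: not even, count = 22-1 = 21
item=7: not even, count = 21-1 = 20
item=4: even, count = 20*2+4 = 44
item=-3: not even, count = 44-1 = 43

43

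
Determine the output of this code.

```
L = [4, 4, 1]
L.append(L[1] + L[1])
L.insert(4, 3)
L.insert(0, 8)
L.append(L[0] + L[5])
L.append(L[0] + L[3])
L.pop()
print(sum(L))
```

39

append L[1]+L[1] = 4+4 = 8 → [4, 4, 1, 8]
insert 3 at 4 → [4, 4, 1, 8, 3]
insert 8 at 0 → [8, 4, 4, 1, 8, 3]
append L[0]+L[5] = 8+3 = 11 → [8, 4, 4, 1, 8, 3, 11]
append L[0]+L[3] = 8+1 = 9 → [8, 4, 4, 1, 8, 3, 11, 9]
pop() removes 9 → [8, 4, 4, 1, 8, 3, 11]
sum = 39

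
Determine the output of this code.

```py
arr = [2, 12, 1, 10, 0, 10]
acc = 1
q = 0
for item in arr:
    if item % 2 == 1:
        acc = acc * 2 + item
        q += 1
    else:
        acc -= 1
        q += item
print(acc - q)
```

-39

item=2: not odd, acc = 1-1 = 0; q=2
item=12: not odd, acc = 0-1 = -1; q=14
item=1: odd, acc = (-1)*2+1 = -1; q=15
item=10: not odd, acc = (-1)-1 = -2; q=25
item=0: not odd, acc = (-2)-1 = -3; q=25
item=10: not odd, acc = (-3)-1 = -4; q=35
acc-q = (-4)-35 = -39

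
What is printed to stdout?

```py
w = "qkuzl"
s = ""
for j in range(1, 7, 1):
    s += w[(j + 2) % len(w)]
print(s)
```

zlqkuz

j=1: add w[3]='z' → 'z'
j=2: add w[4]='l' → 'zl'
j=3: add w[0]='q' → 'zlq'
j=4: add w[1]='k' → 'zlqk'
j=5: add w[2]='u' → 'zlqku'
j=6: add w[3]='z' → 'zlqkuz'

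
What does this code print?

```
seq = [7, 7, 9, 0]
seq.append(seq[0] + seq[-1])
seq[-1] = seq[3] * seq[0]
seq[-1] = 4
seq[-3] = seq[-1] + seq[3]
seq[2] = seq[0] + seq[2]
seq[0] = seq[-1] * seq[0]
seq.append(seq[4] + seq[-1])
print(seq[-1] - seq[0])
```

-20

append seq[0]+seq[-1] = 7+0 = 7 → [7, 7, 9, 0, 7]
seq[-1] = seq[3]*seq[0] = 0*7 = 0 → [7, 7, 9, 0, 0]
seq[-1] = 4 → [7, 7, 9, 0, 4]
seq[-3] = seq[-1]+seq[3] = 4+0 = 4 → [7, 7, 4, 0, 4]
seq[2] = seq[0]+seq[2] = 7+4 = 11 → [7, 7, 11, 0, 4]
seq[0] = seq[-1]*seq[0] = 4*7 = 28 → [28, 7, 11, 0, 4]
append seq[4]+seq[-1] = 4+4 = 8 → [28, 7, 11, 0, 4, 8]
seq[-1]-seq[0] = 8-28 = -20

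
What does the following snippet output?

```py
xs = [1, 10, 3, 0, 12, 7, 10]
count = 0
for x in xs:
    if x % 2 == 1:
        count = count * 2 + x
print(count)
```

17

x=1: odd, count = 0*2+1 = 1
x=10: not odd
x=3: odd, count = 1*2+3 = 5
x=0: not odd
x=12: not odd
x=7: odd, count = 5*2+7 = 17
x=10: not odd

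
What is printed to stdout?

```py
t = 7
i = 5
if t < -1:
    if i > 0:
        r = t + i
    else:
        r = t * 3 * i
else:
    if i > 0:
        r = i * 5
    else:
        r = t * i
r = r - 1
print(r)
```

t=7, i=5
t < -1 is False; i > 0 is True
→ r = i * 5 = 25
r = 25-1 = 24

24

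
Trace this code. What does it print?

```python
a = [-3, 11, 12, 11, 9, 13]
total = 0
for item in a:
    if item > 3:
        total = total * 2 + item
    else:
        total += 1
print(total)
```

379

item=-3: not >3, total = 0+1 = 1
item=11: >3, total = 1*2+11 = 13
item=12: >3, total = 13*2+12 = 38
item=11: >3, total = 38*2+11 = 87
item=9: >3, total = 87*2+9 = 183
item=13: >3, total = 183*2+13 = 379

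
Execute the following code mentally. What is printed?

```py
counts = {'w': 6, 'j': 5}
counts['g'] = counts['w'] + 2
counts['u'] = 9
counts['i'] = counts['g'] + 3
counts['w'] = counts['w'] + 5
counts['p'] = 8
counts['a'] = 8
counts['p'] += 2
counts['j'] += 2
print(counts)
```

counts['g'] = counts['w']+2 = 8 → {'w': 6, 'j': 5, 'g': 8}
counts['u'] = 9 → {'w': 6, 'j': 5, 'g': 8, 'u': 9}
counts['i'] = counts['g']+3 = 11 → {'w': 6, 'j': 5, 'g': 8, 'u': 9, 'i': 11}
counts['w'] = counts['w']+5 = 11 → {'w': 11, 'j': 5, 'g': 8, 'u': 9, 'i': 11}
counts['p'] = 8 → {'w': 11, 'j': 5, 'g': 8, 'u': 9, 'i': 11, 'p': 8}
counts['a'] = 8 → {'w': 11, 'j': 5, 'g': 8, 'u': 9, 'i': 11, 'p': 8, 'a': 8}
counts['p'] = 8+2 = 10 → {'w': 11, 'j': 5, 'g': 8, 'u': 9, 'i': 11, 'p': 10, 'a': 8}
counts['j'] = 5+2 = 7 → {'w': 11, 'j': 7, 'g': 8, 'u': 9, 'i': 11, 'p': 10, 'a': 8}

{'w': 11, 'j': 7, 'g': 8, 'u': 9, 'i': 11, 'p': 10, 'a': 8}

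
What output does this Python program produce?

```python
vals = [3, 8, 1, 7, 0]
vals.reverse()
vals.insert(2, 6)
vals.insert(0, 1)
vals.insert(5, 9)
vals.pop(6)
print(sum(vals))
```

27

reverse → [0, 7, 1, 8, 3]
insert 6 at 2 → [0, 7, 6, 1, 8, 3]
insert 1 at 0 → [1, 0, 7, 6, 1, 8, 3]
insert 9 at 5 → [1, 0, 7, 6, 1, 9, 8, 3]
pop(6) removes 8 → [1, 0, 7, 6, 1, 9, 3]
sum = 27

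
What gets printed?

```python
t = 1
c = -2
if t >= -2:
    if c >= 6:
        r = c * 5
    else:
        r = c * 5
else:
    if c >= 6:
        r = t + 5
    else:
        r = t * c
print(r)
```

t=1, c=-2
t >= -2 is True; c >= 6 is False
→ r = c * 5 = -10

-10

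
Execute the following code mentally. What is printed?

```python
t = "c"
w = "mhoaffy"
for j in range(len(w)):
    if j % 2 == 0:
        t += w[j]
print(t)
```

j=0: add 'm' → 'cm'
j=1: skip
j=2: add 'o' → 'cmo'
j=3: skip
j=4: add 'f' → 'cmof'
j=5: skip
j=6: add 'y' → 'cmofy'

cmofy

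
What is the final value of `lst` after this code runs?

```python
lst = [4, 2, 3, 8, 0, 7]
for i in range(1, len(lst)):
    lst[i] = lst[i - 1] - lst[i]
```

[4, 2, -1, -9, -9, -16]

i=1: lst[1] = 4-2 = 2 → [4, 2, 3, 8, 0, 7]
i=2: lst[2] = 2-3 = -1 → [4, 2, -1, 8, 0, 7]
i=3: lst[3] = (-1)-8 = -9 → [4, 2, -1, -9, 0, 7]
i=4: lst[4] = (-9)-0 = -9 → [4, 2, -1, -9, -9, 7]
i=5: lst[5] = (-9)-7 = -16 → [4, 2, -1, -9, -9, -16]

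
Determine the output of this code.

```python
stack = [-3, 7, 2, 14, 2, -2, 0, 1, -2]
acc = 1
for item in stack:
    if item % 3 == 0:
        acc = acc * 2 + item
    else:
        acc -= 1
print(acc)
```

-14

item=-3: %3==0, acc = 1*2+(-3) = -1
item=7: not %3==0, acc = (-1)-1 = -2
item=2: not %3==0, acc = (-2)-1 = -3
item=14: not %3==0, acc = (-3)-1 = -4
item=2: not %3==0, acc = (-4)-1 = -5
item=-2: not %3==0, acc = (-5)-1 = -6
item=0: %3==0, acc = (-6)*2+0 = -12
item=1: not %3==0, acc = (-12)-1 = -13
item=-2: not %3==0, acc = (-13)-1 = -14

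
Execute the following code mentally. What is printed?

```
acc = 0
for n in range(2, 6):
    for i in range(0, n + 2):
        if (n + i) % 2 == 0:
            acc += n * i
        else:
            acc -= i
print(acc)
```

54

n=2,i=0: even sum, acc = 0+0 = 0
n=2,i=1: odd sum, acc = 0-1 = -1
n=2,i=2: even sum, acc = (-1)+4 = 3
n=2,i=3: odd sum, acc = 3-3 = 0
n=3,i=0: odd sum, acc = 0-0 = 0
n=3,i=1: even sum, acc = 0+3 = 3
n=3,i=2: odd sum, acc = 3-2 = 1
n=3,i=3: even sum, acc = 1+9 = 10
n=3,i=4: odd sum, acc = 10-4 = 6
n=4,i=0: even sum, acc = 6+0 = 6
n=4,i=1: odd sum, acc = 6-1 = 5
n=4,i=2: even sum, acc = 5+8 = 13
n=4,i=3: odd sum, acc = 13-3 = 10
n=4,i=4: even sum, acc = 10+16 = 26
n=4,i=5: odd sum, acc = 26-5 = 21
n=5,i=0: odd sum, acc = 21-0 = 21
n=5,i=1: even sum, acc = 21+5 = 26
n=5,i=2: odd sum, acc = 26-2 = 24
n=5,i=3: even sum, acc = 24+15 = 39
n=5,i=4: odd sum, acc = 39-4 = 35
n=5,i=5: even sum, acc = 35+25 = 60
n=5,i=6: odd sum, acc = 60-6 = 54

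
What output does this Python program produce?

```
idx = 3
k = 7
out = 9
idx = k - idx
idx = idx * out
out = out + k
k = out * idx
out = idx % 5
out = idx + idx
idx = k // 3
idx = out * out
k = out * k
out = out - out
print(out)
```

0

idx = 7-3 = 4
idx = 4*9 = 36
out = 9+7 = 16
k = 16*36 = 576
out = 36%5 = 1
out = 36+36 = 72
idx = 576//3 = 192
idx = 72*72 = 5184
k = 72*576 = 41472
out = 72-72 = 0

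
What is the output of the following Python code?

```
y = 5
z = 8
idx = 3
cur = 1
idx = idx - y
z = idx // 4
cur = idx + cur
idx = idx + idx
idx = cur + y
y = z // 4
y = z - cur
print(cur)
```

-1

idx = 3-5 = -2
z = (-2)//4 = -1
cur = (-2)+1 = -1
idx = (-2)+(-2) = -4
idx = (-1)+5 = 4
y = (-1)//4 = -1
y = (-1)-(-1) = 0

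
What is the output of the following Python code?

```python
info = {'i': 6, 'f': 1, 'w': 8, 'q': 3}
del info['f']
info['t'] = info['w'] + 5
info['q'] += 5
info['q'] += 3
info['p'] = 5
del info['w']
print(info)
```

del 'f' → {'i': 6, 'w': 8, 'q': 3}
info['t'] = info['w']+5 = 13 → {'i': 6, 'w': 8, 'q': 3, 't': 13}
info['q'] = 3+5 = 8 → {'i': 6, 'w': 8, 'q': 8, 't': 13}
info['q'] = 8+3 = 11 → {'i': 6, 'w': 8, 'q': 11, 't': 13}
info['p'] = 5 → {'i': 6, 'w': 8, 'q': 11, 't': 13, 'p': 5}
del 'w' → {'i': 6, 'q': 11, 't': 13, 'p': 5}

{'i': 6, 'q': 11, 't': 13, 'p': 5}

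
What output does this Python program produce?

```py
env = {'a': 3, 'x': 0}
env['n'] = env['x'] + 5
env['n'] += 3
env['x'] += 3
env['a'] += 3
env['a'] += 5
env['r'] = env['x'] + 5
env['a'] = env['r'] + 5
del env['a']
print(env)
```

{'x': 3, 'n': 8, 'r': 8}

env['n'] = env['x']+5 = 5 → {'a': 3, 'x': 0, 'n': 5}
env['n'] = 5+3 = 8 → {'a': 3, 'x': 0, 'n': 8}
env['x'] = 0+3 = 3 → {'a': 3, 'x': 3, 'n': 8}
env['a'] = 3+3 = 6 → {'a': 6, 'x': 3, 'n': 8}
env['a'] = 6+5 = 11 → {'a': 11, 'x': 3, 'n': 8}
env['r'] = env['x']+5 = 8 → {'a': 11, 'x': 3, 'n': 8, 'r': 8}
env['a'] = env['r']+5 = 13 → {'a': 13, 'x': 3, 'n': 8, 'r': 8}
del 'a' → {'x': 3, 'n': 8, 'r': 8}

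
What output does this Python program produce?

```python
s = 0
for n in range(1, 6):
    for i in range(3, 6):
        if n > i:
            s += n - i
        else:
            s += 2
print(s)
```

28

n=1,i=3: not 1>3, s = 0+2 = 2
n=1,i=4: not 1>4, s = 2+2 = 4
n=1,i=5: not 1>5, s = 4+2 = 6
n=2,i=3: not 2>3, s = 6+2 = 8
n=2,i=4: not 2>4, s = 8+2 = 10
n=2,i=5: not 2>5, s = 10+2 = 12
n=3,i=3: not 3>3, s = 12+2 = 14
n=3,i=4: not 3>4, s = 14+2 = 16
n=3,i=5: not 3>5, s = 16+2 = 18
n=4,i=3: 4>3, s = 18+1 = 19
n=4,i=4: not 4>4, s = 19+2 = 21
n=4,i=5: not 4>5, s = 21+2 = 23
n=5,i=3: 5>3, s = 23+2 = 25
n=5,i=4: 5>4, s = 25+1 = 26
n=5,i=5: not 5>5, s = 26+2 = 28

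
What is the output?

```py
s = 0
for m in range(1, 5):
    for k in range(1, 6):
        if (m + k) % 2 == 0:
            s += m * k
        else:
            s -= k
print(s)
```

m=1,k=1: even sum, s = 0+1 = 1
m=1,k=2: odd sum, s = 1-2 = -1
m=1,k=3: even sum, s = (-1)+3 = 2
m=1,k=4: odd sum, s = 2-4 = -2
m=1,k=5: even sum, s = (-2)+5 = 3
m=2,k=1: odd sum, s = 3-1 = 2
m=2,k=2: even sum, s = 2+4 = 6
m=2,k=3: odd sum, s = 6-3 = 3
m=2,k=4: even sum, s = 3+8 = 11
m=2,k=5: odd sum, s = 11-5 = 6
m=3,k=1: even sum, s = 6+3 = 9
m=3,k=2: odd sum, s = 9-2 = 7
m=3,k=3: even sum, s = 7+9 = 16
m=3,k=4: odd sum, s = 16-4 = 12
m=3,k=5: even sum, s = 12+15 = 27
m=4,k=1: odd sum, s = 27-1 = 26
m=4,k=2: even sum, s = 26+8 = 34
m=4,k=3: odd sum, s = 34-3 = 31
m=4,k=4: even sum, s = 31+16 = 47
m=4,k=5: odd sum, s = 47-5 = 42

42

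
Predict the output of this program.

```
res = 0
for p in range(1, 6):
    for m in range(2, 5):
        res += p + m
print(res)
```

p=1,m=2: res = 0+3 = 3
p=1,m=3: res = 3+4 = 7
p=1,m=4: res = 7+5 = 12
p=2,m=2: res = 12+4 = 16
p=2,m=3: res = 16+5 = 21
p=2,m=4: res = 21+6 = 27
p=3,m=2: res = 27+5 = 32
p=3,m=3: res = 32+6 = 38
p=3,m=4: res = 38+7 = 45
p=4,m=2: res = 45+6 = 51
p=4,m=3: res = 51+7 = 58
p=4,m=4: res = 58+8 = 66
p=5,m=2: res = 66+7 = 73
p=5,m=3: res = 73+8 = 81
p=5,m=4: res = 81+9 = 90

90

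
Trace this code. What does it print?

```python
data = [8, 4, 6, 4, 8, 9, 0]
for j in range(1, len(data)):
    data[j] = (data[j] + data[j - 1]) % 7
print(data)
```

j=1: data[1] = (4+8)%7 = 5 → [8, 5, 6, 4, 8, 9, 0]
j=2: data[2] = (6+5)%7 = 4 → [8, 5, 4, 4, 8, 9, 0]
j=3: data[3] = (4+4)%7 = 1 → [8, 5, 4, 1, 8, 9, 0]
j=4: data[4] = (8+1)%7 = 2 → [8, 5, 4, 1, 2, 9, 0]
j=5: data[5] = (9+2)%7 = 4 → [8, 5, 4, 1, 2, 4, 0]
j=6: data[6] = (0+4)%7 = 4 → [8, 5, 4, 1, 2, 4, 4]

[8, 5, 4, 1, 2, 4, 4]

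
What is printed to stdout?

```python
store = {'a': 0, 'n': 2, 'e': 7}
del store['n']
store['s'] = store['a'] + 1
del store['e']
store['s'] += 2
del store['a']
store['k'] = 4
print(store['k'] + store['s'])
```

del 'n' → {'a': 0, 'e': 7}
store['s'] = store['a']+1 = 1 → {'a': 0, 'e': 7, 's': 1}
del 'e' → {'a': 0, 's': 1}
store['s'] = 1+2 = 3 → {'a': 0, 's': 3}
del 'a' → {'s': 3}
store['k'] = 4 → {'s': 3, 'k': 4}
store['k']+store['s'] = 4+3 = 7

7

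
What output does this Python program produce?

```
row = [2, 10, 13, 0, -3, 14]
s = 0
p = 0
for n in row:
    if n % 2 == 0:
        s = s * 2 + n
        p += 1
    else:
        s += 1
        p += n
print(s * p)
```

n=2: even, s = 0*2+2 = 2; p=1
n=10: even, s = 2*2+10 = 14; p=2
n=13: not even, s = 14+1 = 15; p=15
n=0: even, s = 15*2+0 = 30; p=16
n=-3: not even, s = 30+1 = 31; p=13
n=14: even, s = 31*2+14 = 76; p=14
s*p = 76*14 = 1064

1064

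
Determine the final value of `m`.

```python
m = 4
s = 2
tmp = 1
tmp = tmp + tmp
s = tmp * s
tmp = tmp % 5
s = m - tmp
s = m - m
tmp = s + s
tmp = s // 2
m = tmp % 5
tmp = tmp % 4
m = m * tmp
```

0

tmp = 1+1 = 2
s = 2*2 = 4
tmp = 2%5 = 2
s = 4-2 = 2
s = 4-4 = 0
tmp = 0+0 = 0
tmp = 0//2 = 0
m = 0%5 = 0
tmp = 0%4 = 0
m = 0*0 = 0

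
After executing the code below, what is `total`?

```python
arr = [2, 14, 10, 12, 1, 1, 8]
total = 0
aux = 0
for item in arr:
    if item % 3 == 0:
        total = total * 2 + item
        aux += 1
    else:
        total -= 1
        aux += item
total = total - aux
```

item=2: not %3==0, total = 0-1 = -1; aux=2
item=14: not %3==0, total = (-1)-1 = -2; aux=16
item=10: not %3==0, total = (-2)-1 = -3; aux=26
item=12: %3==0, total = (-3)*2+12 = 6; aux=27
item=1: not %3==0, total = 6-1 = 5; aux=28
item=1: not %3==0, total = 5-1 = 4; aux=29
item=8: not %3==0, total = 4-1 = 3; aux=37
total-aux = 3-37 = -34

-34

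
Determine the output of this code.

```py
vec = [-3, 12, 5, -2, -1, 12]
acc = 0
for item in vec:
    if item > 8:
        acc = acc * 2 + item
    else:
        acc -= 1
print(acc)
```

26

item=-3: not >8, acc = 0-1 = -1
item=12: >8, acc = (-1)*2+12 = 10
item=5: not >8, acc = 10-1 = 9
item=-2: not >8, acc = 9-1 = 8
item=-1: not >8, acc = 8-1 = 7
item=12: >8, acc = 7*2+12 = 26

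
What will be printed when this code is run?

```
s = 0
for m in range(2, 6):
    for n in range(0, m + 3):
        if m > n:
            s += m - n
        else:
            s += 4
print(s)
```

82

m=2,n=0: 2>0, s = 0+2 = 2
m=2,n=1: 2>1, s = 2+1 = 3
m=2,n=2: not 2>2, s = 3+4 = 7
m=2,n=3: not 2>3, s = 7+4 = 11
m=2,n=4: not 2>4, s = 11+4 = 15
m=3,n=0: 3>0, s = 15+3 = 18
m=3,n=1: 3>1, s = 18+2 = 20
m=3,n=2: 3>2, s = 20+1 = 21
m=3,n=3: not 3>3, s = 21+4 = 25
m=3,n=4: not 3>4, s = 25+4 = 29
m=3,n=5: not 3>5, s = 29+4 = 33
m=4,n=0: 4>0, s = 33+4 = 37
m=4,n=1: 4>1, s = 37+3 = 40
m=4,n=2: 4>2, s = 40+2 = 42
m=4,n=3: 4>3, s = 42+1 = 43
m=4,n=4: not 4>4, s = 43+4 = 47
m=4,n=5: not 4>5, s = 47+4 = 51
m=4,n=6: not 4>6, s = 51+4 = 55
m=5,n=0: 5>0, s = 55+5 = 60
m=5,n=1: 5>1, s = 60+4 = 64
m=5,n=2: 5>2, s = 64+3 = 67
m=5,n=3: 5>3, s = 67+2 = 69
m=5,n=4: 5>4, s = 69+1 = 70
m=5,n=5: not 5>5, s = 70+4 = 74
m=5,n=6: not 5>6, s = 74+4 = 78
m=5,n=7: not 5>7, s = 78+4 = 82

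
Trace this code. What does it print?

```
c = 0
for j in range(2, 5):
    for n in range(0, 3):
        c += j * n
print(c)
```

27

j=2,n=0: c = 0+0 = 0
j=2,n=1: c = 0+2 = 2
j=2,n=2: c = 2+4 = 6
j=3,n=0: c = 6+0 = 6
j=3,n=1: c = 6+3 = 9
j=3,n=2: c = 9+6 = 15
j=4,n=0: c = 15+0 = 15
j=4,n=1: c = 15+4 = 19
j=4,n=2: c = 19+8 = 27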